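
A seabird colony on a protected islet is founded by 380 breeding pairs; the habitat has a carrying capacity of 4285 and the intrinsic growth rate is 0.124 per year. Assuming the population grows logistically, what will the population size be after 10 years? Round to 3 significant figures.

1080 breeding pairs

A = (K − N₀)/N₀ = (4285 − 380)/380 = 10.276.
N(t) = K/(1 + A·e^(−rt)) = 4285/(1 + 10.276×e^(−0.124×10)).
e^(−1.24) = 0.28938; denominator = 1 + 10.276×0.28938 = 3.9738.
N = 4285/3.9738 = 1078.31.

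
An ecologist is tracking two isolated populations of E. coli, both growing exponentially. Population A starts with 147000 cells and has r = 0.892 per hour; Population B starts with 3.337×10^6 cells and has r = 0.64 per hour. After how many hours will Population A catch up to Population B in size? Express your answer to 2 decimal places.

Set 147000·e^(0.892t) = 3.337×10^6·e^(0.64t).
e^((0.892 − 0.64)t) = 3.337×10^6/147000 → e^(0.252·t) = 22.701.
0.252·t = ln(22.701) = 3.1224, so t = 3.1224/0.252 = 12.39.

12.39 hours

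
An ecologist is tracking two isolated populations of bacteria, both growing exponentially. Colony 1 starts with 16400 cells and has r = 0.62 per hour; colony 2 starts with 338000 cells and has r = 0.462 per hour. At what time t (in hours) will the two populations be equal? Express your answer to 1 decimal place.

Set 16400·e^(0.62t) = 338000·e^(0.462t).
e^((0.62 − 0.462)t) = 338000/16400 → e^(0.158·t) = 20.61.
0.158·t = ln(20.61) = 3.0258, so t = 3.0258/0.158 = 19.15.

19.2 hours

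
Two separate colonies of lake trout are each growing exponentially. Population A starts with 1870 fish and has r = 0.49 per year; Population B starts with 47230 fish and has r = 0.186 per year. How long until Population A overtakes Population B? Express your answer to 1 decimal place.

Set 1870·e^(0.49t) = 47230·e^(0.186t).
e^((0.49 − 0.186)t) = 47230/1870 → e^(0.304·t) = 25.257.
0.304·t = ln(25.257) = 3.2291, so t = 3.2291/0.304 = 10.622.

10.6 years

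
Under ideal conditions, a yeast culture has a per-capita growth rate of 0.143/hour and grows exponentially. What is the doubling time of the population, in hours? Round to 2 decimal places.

4.85 hours

Doubling time t_d = ln(2)/r = 0.6931/0.143 = 4.8472.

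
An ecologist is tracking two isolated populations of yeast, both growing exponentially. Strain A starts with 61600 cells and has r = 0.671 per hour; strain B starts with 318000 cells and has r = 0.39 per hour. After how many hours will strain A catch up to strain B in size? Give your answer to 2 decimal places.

5.84 hours

Set 61600·e^(0.671t) = 318000·e^(0.39t).
e^((0.671 − 0.39)t) = 318000/61600 → e^(0.281·t) = 5.1623.
0.281·t = ln(5.1623) = 1.6414, so t = 1.6414/0.281 = 5.8412.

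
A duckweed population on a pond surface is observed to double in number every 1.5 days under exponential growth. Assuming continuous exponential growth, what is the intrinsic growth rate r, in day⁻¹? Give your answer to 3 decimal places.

r = ln(2)/t_d = 0.6931/1.5 = 0.4621.

0.462 per day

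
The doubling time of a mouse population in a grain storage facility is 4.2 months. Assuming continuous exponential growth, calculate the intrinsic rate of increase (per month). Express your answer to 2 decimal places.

0.17 per month

r = ln(2)/t_d = 0.6931/4.2 = 0.16504.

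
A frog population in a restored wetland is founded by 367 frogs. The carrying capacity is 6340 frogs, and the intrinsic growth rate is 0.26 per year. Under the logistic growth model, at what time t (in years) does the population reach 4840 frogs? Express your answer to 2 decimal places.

15.23 years

A = (K − N₀)/N₀ = (6340 − 367)/367 = 16.275.
Solve 6340/(1 + 16.275·e^(−0.26t)) = 4840: 1 + 16.275·e^(−0.26t) = 1.3099, so e^(−0.26t) = 0.0190423.
−0.26·t = ln(0.0190423) = -3.9611, so t = 3.9611/0.26 = 15.235.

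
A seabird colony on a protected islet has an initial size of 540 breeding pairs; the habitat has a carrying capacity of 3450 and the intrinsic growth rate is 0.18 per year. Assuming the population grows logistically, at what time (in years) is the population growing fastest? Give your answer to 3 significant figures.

Logistic growth is fastest at N = K/2 = 1725.
A = (K − N₀)/N₀ = 5.3889. Set K/(1 + A·e^(−rt)) = K/2 → A·e^(−rt) = 1.
e^(−0.18t) = 1/5.3889 = 0.185567, so t = ln(5.3889)/0.18 = 1.6843/0.18 = 9.3574.

9.36 years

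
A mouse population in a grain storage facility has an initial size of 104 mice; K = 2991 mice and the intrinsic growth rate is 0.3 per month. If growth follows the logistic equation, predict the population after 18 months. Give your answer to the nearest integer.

A = (K − N₀)/N₀ = (2991 − 104)/104 = 27.76.
N(t) = K/(1 + A·e^(−rt)) = 2991/(1 + 27.76×e^(−0.3×18)).
e^(−5.4) = 0.0045166; denominator = 1 + 27.76×0.0045166 = 1.1254.
N = 2991/1.1254 = 2657.77.

2658 mice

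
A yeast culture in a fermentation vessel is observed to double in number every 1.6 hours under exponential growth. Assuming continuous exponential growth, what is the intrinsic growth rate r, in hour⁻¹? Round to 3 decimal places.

0.433 per hour

r = ln(2)/t_d = 0.6931/1.6 = 0.43322.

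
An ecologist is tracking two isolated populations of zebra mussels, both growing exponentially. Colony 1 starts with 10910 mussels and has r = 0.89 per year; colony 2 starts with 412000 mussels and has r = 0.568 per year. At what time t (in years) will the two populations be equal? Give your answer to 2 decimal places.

11.28 years

Set 10910·e^(0.89t) = 412000·e^(0.568t).
e^((0.89 − 0.568)t) = 412000/10910 → e^(0.322·t) = 37.764.
0.322·t = ln(37.764) = 3.6313, so t = 3.6313/0.322 = 11.277.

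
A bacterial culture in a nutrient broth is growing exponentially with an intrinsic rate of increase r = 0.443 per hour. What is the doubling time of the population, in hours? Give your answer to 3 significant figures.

1.56 hours

Doubling time t_d = ln(2)/r = 0.6931/0.443 = 1.5647.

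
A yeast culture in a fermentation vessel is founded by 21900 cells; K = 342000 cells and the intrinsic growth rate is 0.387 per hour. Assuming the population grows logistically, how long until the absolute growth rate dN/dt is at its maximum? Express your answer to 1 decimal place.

Logistic growth is fastest at N = K/2 = 171000.
A = (K − N₀)/N₀ = 14.616. Set K/(1 + A·e^(−rt)) = K/2 → A·e^(−rt) = 1.
e^(−0.387t) = 1/14.616 = 0.0684161, so t = ln(14.616)/0.387 = 2.6821/0.387 = 6.9306.

6.9 hours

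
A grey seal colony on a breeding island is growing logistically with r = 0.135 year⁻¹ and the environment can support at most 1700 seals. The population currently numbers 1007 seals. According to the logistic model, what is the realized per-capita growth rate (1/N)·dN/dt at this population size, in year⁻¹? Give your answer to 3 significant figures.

(1/N)·dN/dt = r(1 − N/K) = 0.135 × (1 − 1007/1700).
= 0.135 × 0.40765 = 0.055032.

0.0550 per year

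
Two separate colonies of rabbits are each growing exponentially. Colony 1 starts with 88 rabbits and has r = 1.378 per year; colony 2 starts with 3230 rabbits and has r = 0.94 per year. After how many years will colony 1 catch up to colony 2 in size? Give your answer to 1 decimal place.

Set 88·e^(1.378t) = 3230·e^(0.94t).
e^((1.378 − 0.94)t) = 3230/88 → e^(0.438·t) = 36.705.
0.438·t = ln(36.705) = 3.6029, so t = 3.6029/0.438 = 8.2258.

8.2 years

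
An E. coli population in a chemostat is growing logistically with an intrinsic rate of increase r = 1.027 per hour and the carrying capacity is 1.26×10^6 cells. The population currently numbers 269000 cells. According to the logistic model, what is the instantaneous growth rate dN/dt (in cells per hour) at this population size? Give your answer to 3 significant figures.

dN/dt = rN(1 − N/K) = 1.027 × 269000 × (1 − 269000/1.26×10^6).
1 − 269000/1.26×10^6 = 0.78651; dN/dt = 1.027 × 269000 × 0.78651 = 2.17283×10^5.

217000 cells per hour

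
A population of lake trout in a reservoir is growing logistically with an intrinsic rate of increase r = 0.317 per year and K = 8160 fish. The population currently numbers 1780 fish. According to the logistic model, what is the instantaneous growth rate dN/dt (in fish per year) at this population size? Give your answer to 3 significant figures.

441 fish per year

dN/dt = rN(1 − N/K) = 0.317 × 1780 × (1 − 1780/8160).
1 − 1780/8160 = 0.78186; dN/dt = 0.317 × 1780 × 0.78186 = 441.17.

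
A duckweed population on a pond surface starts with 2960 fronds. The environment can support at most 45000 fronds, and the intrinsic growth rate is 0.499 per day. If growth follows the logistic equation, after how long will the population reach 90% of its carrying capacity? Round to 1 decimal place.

A = (K − N₀)/N₀ = (45000 − 2960)/2960 = 14.203.
Solve 45000/(1 + 14.203·e^(−0.499t)) = 40500: 1 + 14.203·e^(−0.499t) = 1.1111, so e^(−0.499t) = 0.00782324.
−0.499·t = ln(0.00782324) = -4.8507, so t = 4.8507/0.499 = 9.7208.

9.7 days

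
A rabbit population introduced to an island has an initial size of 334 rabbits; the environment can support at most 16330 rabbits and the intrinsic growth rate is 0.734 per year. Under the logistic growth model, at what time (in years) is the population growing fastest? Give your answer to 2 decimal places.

5.27 years

Logistic growth is fastest at N = K/2 = 8165.
A = (K − N₀)/N₀ = 47.892. Set K/(1 + A·e^(−rt)) = K/2 → A·e^(−rt) = 1.
e^(−0.734t) = 1/47.892 = 0.0208802, so t = ln(47.892)/0.734 = 3.869/0.734 = 5.2711.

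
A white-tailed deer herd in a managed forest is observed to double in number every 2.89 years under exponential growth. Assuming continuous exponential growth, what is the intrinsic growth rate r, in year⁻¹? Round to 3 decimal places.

r = ln(2)/t_d = 0.6931/2.89 = 0.23984.

0.240 per year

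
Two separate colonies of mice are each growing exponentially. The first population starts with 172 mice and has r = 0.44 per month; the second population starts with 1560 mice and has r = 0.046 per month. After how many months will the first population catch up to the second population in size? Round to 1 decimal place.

Set 172·e^(0.44t) = 1560·e^(0.046t).
e^((0.44 − 0.046)t) = 1560/172 → e^(0.394·t) = 9.0698.
0.394·t = ln(9.0698) = 2.2049, so t = 2.2049/0.394 = 5.5963.

5.6 months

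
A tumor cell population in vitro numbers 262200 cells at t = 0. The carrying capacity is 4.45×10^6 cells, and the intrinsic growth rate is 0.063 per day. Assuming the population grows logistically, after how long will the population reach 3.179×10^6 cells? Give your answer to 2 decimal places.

A = (K − N₀)/N₀ = (4.45×10^6 − 262200)/262200 = 15.972.
Solve 4.45×10^6/(1 + 15.972·e^(−0.063t)) = 3.179×10^6: 1 + 15.972·e^(−0.063t) = 1.3998, so e^(−0.063t) = 0.0250324.
−0.063·t = ln(0.0250324) = -3.6876, so t = 3.6876/0.063 = 58.533.

58.53 days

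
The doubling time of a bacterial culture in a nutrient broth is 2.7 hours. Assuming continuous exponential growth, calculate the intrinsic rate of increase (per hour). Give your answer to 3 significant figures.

0.257 per hour

r = ln(2)/t_d = 0.6931/2.7 = 0.25672.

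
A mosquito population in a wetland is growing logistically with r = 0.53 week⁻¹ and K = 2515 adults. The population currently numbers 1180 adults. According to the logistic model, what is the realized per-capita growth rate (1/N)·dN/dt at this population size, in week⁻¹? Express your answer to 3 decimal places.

0.281 per week

(1/N)·dN/dt = r(1 − N/K) = 0.53 × (1 − 1180/2515).
= 0.53 × 0.53082 = 0.28133.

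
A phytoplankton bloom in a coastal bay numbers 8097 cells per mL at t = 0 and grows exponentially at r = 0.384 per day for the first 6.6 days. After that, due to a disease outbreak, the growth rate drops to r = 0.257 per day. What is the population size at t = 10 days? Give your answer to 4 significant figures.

Phase 1: N(6.6) = 8097·e^(0.384×6.6) = 8097·e^2.534 = 102094.
Phase 2 runs for 10 − 6.6 = 3.4 days at r = 0.257.
N(10) = 102094·e^(0.257×3.4) = 102094·e^0.8738 = 244617.

244600 cells per mL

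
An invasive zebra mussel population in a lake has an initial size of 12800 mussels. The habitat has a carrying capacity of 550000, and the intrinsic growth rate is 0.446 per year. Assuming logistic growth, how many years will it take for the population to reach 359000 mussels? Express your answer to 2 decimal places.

9.79 years

A = (K − N₀)/N₀ = (550000 − 12800)/12800 = 41.969.
Solve 550000/(1 + 41.969·e^(−0.446t)) = 359000: 1 + 41.969·e^(−0.446t) = 1.532, so e^(−0.446t) = 0.0126769.
−0.446·t = ln(0.0126769) = -4.368, so t = 4.368/0.446 = 9.7937.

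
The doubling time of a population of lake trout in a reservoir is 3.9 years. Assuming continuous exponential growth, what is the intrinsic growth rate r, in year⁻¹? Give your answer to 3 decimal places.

0.178 per year

r = ln(2)/t_d = 0.6931/3.9 = 0.17773.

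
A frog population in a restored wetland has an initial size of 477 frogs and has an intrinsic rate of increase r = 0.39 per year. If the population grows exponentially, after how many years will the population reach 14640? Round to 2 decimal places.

8.78 years

Set N₀·e^(rt) = 14640: e^(0.39·t) = 14640/477 = 30.692.
0.39·t = ln(30.692) = 3.424, so t = 3.424/0.39 = 8.7795.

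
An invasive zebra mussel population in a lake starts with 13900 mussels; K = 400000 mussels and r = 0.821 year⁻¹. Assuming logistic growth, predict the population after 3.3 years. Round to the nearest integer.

A = (K − N₀)/N₀ = (400000 − 13900)/13900 = 27.777.
N(t) = K/(1 + A·e^(−rt)) = 400000/(1 + 27.777×e^(−0.821×3.3)).
e^(−2.709) = 0.066583; denominator = 1 + 27.777×0.066583 = 2.8495.
N = 400000/2.8495 = 140376.

140376 mussels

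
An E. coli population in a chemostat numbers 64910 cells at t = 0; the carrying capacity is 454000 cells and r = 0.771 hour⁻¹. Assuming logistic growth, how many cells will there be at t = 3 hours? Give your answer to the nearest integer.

284958 cells

A = (K − N₀)/N₀ = (454000 − 64910)/64910 = 5.9943.
N(t) = K/(1 + A·e^(−rt)) = 454000/(1 + 5.9943×e^(−0.771×3)).
e^(−2.313) = 0.098964; denominator = 1 + 5.9943×0.098964 = 1.5932.
N = 454000/1.5932 = 284958.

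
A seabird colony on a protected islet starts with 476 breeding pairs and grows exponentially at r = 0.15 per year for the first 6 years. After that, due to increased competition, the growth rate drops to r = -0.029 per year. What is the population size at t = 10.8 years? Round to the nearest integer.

1019 breeding pairs

Phase 1: N(6) = 476·e^(0.15×6) = 476·e^0.9 = 1170.77.
Phase 2 runs for 10.8 − 6 = 4.8 years at r = -0.029.
N(10.8) = 1170.77·e^(-0.029×4.8) = 1170.77·e^-0.1392 = 1018.63.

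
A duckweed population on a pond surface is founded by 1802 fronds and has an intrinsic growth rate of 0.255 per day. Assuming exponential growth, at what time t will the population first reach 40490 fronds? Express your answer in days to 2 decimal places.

Set N₀·e^(rt) = 40490: e^(0.255·t) = 40490/1802 = 22.469.
0.255·t = ln(22.469) = 3.1122, so t = 3.1122/0.255 = 12.205.

12.20 days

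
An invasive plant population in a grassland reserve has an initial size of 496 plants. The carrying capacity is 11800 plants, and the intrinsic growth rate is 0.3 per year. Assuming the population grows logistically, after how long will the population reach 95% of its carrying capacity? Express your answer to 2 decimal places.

20.24 years

A = (K − N₀)/N₀ = (11800 − 496)/496 = 22.79.
Solve 11800/(1 + 22.79·e^(−0.3t)) = 11210: 1 + 22.79·e^(−0.3t) = 1.0526, so e^(−0.3t) = 0.00230938.
−0.3·t = ln(0.00230938) = -6.0708, so t = 6.0708/0.3 = 20.236.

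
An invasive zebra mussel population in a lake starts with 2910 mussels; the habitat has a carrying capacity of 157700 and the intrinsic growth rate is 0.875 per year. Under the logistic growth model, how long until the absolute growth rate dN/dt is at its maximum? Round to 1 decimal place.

Logistic growth is fastest at N = K/2 = 78850.
A = (K − N₀)/N₀ = 53.192. Set K/(1 + A·e^(−rt)) = K/2 → A·e^(−rt) = 1.
e^(−0.875t) = 1/53.192 = 0.0187997, so t = ln(53.192)/0.875 = 3.9739/0.875 = 4.5416.

4.5 years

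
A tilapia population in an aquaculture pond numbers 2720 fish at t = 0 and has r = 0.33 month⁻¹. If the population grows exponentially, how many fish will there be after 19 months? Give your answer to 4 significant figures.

N(t) = N₀·e^(rt) = 2720 × e^(0.33×19) = 2720 × e^6.27.
e^6.27 ≈ 528.48, so N ≈ 2720 × 528.48 = 1.437458×10^6.

1437000 fish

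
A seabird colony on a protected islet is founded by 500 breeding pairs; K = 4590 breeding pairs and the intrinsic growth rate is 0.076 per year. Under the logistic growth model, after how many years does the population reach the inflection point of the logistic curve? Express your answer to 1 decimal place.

Logistic growth is fastest at N = K/2 = 2295.
A = (K − N₀)/N₀ = 8.18. Set K/(1 + A·e^(−rt)) = K/2 → A·e^(−rt) = 1.
e^(−0.076t) = 1/8.18 = 0.122249, so t = ln(8.18)/0.076 = 2.1017/0.076 = 27.654.

27.7 years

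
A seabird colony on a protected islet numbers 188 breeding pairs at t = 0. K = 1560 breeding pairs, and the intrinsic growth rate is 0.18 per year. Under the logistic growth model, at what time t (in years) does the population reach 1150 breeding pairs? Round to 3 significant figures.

A = (K − N₀)/N₀ = (1560 − 188)/188 = 7.2979.
Solve 1560/(1 + 7.2979·e^(−0.18t)) = 1150: 1 + 7.2979·e^(−0.18t) = 1.3565, so e^(−0.18t) = 0.0488528.
−0.18·t = ln(0.0488528) = -3.0189, so t = 3.0189/0.18 = 16.772.

16.8 years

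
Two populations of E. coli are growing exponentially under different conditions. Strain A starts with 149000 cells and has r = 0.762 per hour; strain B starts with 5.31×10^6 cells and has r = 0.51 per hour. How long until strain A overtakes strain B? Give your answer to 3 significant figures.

14.2 hours

Set 149000·e^(0.762t) = 5.31×10^6·e^(0.51t).
e^((0.762 − 0.51)t) = 5.31×10^6/149000 → e^(0.252·t) = 35.638.
0.252·t = ln(35.638) = 3.5734, so t = 3.5734/0.252 = 14.18.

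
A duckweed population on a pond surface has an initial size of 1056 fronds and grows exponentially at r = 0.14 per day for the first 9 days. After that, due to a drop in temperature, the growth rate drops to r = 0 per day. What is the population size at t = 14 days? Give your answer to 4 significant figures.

Phase 1: N(9) = 1056·e^(0.14×9) = 1056·e^1.26 = 3722.85.
Phase 2 runs for 14 − 9 = 5 days at r = 0.
N(14) = 3722.85·e^(0×5) = 3722.85·e^-0 = 3722.85.

3723 fronds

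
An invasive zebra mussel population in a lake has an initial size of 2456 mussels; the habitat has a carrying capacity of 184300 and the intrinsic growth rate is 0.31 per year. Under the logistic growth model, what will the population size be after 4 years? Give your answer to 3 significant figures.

8220 mussels

A = (K − N₀)/N₀ = (184300 − 2456)/2456 = 74.041.
N(t) = K/(1 + A·e^(−rt)) = 184300/(1 + 74.041×e^(−0.31×4)).
e^(−1.24) = 0.28938; denominator = 1 + 74.041×0.28938 = 22.426.
N = 184300/22.426 = 8218.06.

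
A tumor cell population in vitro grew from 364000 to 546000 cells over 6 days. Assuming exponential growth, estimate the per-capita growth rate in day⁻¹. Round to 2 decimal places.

From N(t) = N₀·e^(rt): e^(r·6) = 546000/364000 = 1.5.
r·6 = ln(1.5) = 0.40547, so r = 0.40547/6 = 0.067578.

0.07 per day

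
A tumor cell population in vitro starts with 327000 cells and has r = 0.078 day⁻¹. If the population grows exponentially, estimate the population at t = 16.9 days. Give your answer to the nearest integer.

1221897 cells

N(t) = N₀·e^(rt) = 327000 × e^(0.078×16.9) = 327000 × e^1.318.
e^1.318 ≈ 3.7367, so N ≈ 327000 × 3.7367 = 1.221897×10^6.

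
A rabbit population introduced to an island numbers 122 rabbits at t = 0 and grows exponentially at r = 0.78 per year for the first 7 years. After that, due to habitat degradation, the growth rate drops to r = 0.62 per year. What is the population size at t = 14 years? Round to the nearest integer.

2200117 rabbits

Phase 1: N(7) = 122·e^(0.78×7) = 122·e^5.46 = 28681.9.
Phase 2 runs for 14 − 7 = 7 years at r = 0.62.
N(14) = 28681.9·e^(0.62×7) = 28681.9·e^4.34 = 2.200117×10^6.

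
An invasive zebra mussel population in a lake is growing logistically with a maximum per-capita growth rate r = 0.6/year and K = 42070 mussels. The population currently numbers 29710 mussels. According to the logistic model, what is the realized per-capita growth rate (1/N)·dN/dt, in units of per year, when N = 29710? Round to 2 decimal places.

(1/N)·dN/dt = r(1 − N/K) = 0.6 × (1 − 29710/42070).
= 0.6 × 0.2938 = 0.17628.

0.18 per year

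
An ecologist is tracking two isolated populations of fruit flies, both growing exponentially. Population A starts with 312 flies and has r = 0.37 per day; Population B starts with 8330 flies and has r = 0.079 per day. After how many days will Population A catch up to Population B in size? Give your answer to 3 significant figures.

11.3 days

Set 312·e^(0.37t) = 8330·e^(0.079t).
e^((0.37 − 0.079)t) = 8330/312 → e^(0.291·t) = 26.699.
0.291·t = ln(26.699) = 3.2846, so t = 3.2846/0.291 = 11.287.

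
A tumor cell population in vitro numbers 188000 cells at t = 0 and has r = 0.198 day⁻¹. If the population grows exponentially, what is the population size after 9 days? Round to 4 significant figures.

N(t) = N₀·e^(rt) = 188000 × e^(0.198×9) = 188000 × e^1.782.
e^1.782 ≈ 5.9417, so N ≈ 188000 × 5.9417 = 1.117045×10^6.

1117000 cells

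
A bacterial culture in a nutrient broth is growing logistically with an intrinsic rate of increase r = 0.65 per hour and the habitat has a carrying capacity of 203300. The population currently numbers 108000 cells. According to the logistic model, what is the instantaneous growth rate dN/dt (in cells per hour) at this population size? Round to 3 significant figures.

dN/dt = rN(1 − N/K) = 0.65 × 108000 × (1 − 108000/203300).
1 − 108000/203300 = 0.46877; dN/dt = 0.65 × 108000 × 0.46877 = 32907.

32900 cells per hour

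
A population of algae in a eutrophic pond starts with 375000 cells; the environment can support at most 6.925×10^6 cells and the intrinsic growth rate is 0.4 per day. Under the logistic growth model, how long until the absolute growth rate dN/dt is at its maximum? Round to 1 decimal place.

7.2 days

Logistic growth is fastest at N = K/2 = 3.4625×10^6.
A = (K − N₀)/N₀ = 17.467. Set K/(1 + A·e^(−rt)) = K/2 → A·e^(−rt) = 1.
e^(−0.4t) = 1/17.467 = 0.0572519, so t = ln(17.467)/0.4 = 2.8603/0.4 = 7.1507.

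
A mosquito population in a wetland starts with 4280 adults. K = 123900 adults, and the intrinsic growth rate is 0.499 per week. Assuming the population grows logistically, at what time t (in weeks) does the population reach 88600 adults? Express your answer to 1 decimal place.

A = (K − N₀)/N₀ = (123900 − 4280)/4280 = 27.949.
Solve 123900/(1 + 27.949·e^(−0.499t)) = 88600: 1 + 27.949·e^(−0.499t) = 1.3984, so e^(−0.499t) = 0.0142555.
−0.499·t = ln(0.0142555) = -4.2506, so t = 4.2506/0.499 = 8.5183.

8.5 weeks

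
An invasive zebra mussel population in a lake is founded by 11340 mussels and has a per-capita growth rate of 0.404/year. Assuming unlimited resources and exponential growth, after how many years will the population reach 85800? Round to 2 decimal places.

5.01 years

Set N₀·e^(rt) = 85800: e^(0.404·t) = 85800/11340 = 7.5661.
0.404·t = ln(7.5661) = 2.0237, so t = 2.0237/0.404 = 5.0091.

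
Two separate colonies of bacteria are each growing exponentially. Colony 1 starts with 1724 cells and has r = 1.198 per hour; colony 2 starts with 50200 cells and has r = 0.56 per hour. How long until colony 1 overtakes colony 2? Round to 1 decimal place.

Set 1724·e^(1.198t) = 50200·e^(0.56t).
e^((1.198 − 0.56)t) = 50200/1724 → e^(0.638·t) = 29.118.
0.638·t = ln(29.118) = 3.3714, so t = 3.3714/0.638 = 5.2843.

5.3 hours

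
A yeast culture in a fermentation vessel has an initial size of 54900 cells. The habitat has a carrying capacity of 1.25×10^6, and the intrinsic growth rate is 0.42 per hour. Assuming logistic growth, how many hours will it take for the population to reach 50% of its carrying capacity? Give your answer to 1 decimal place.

A = (K − N₀)/N₀ = (1.25×10^6 − 54900)/54900 = 21.769.
Solve 1.25×10^6/(1 + 21.769·e^(−0.42t)) = 625000: 1 + 21.769·e^(−0.42t) = 2, so e^(−0.42t) = 0.0459376.
−0.42·t = ln(0.0459376) = -3.0805, so t = 3.0805/0.42 = 7.3345.

7.3 hours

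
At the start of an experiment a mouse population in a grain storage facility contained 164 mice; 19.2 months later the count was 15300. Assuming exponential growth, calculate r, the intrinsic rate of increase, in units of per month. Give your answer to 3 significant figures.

From N(t) = N₀·e^(rt): e^(r·19.2) = 15300/164 = 93.293.
r·19.2 = ln(93.293) = 4.5357, so r = 4.5357/19.2 = 0.23624.

0.236 per month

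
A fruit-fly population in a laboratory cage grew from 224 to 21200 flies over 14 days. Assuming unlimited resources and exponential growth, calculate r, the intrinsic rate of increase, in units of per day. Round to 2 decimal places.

0.33 per day

From N(t) = N₀·e^(rt): e^(r·14) = 21200/224 = 94.643.
r·14 = ln(94.643) = 4.5501, so r = 4.5501/14 = 0.32501.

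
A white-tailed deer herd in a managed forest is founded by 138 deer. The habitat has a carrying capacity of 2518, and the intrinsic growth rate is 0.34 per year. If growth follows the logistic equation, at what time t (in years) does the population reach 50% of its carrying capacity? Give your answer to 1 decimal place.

A = (K − N₀)/N₀ = (2518 − 138)/138 = 17.246.
Solve 2518/(1 + 17.246·e^(−0.34t)) = 1259: 1 + 17.246·e^(−0.34t) = 2, so e^(−0.34t) = 0.0579832.
−0.34·t = ln(0.0579832) = -2.8476, so t = 2.8476/0.34 = 8.3753.

8.4 years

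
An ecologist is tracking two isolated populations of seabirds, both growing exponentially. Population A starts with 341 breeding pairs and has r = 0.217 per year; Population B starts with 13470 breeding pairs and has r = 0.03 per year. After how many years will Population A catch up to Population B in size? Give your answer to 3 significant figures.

19.7 years

Set 341·e^(0.217t) = 13470·e^(0.03t).
e^((0.217 − 0.03)t) = 13470/341 → e^(0.187·t) = 39.501.
0.187·t = ln(39.501) = 3.6763, so t = 3.6763/0.187 = 19.66.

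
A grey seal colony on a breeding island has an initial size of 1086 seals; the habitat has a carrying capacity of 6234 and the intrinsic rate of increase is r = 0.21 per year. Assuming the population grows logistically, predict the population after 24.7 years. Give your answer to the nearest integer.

A = (K − N₀)/N₀ = (6234 − 1086)/1086 = 4.7403.
N(t) = K/(1 + A·e^(−rt)) = 6234/(1 + 4.7403×e^(−0.21×24.7)).
e^(−5.187) = 0.0055887; denominator = 1 + 4.7403×0.0055887 = 1.0265.
N = 6234/1.0265 = 6073.11.

6073 seals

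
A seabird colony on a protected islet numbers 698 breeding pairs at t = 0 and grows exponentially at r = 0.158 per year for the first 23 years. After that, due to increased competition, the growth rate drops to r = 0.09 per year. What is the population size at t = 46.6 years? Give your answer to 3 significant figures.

Phase 1: N(23) = 698·e^(0.158×23) = 698·e^3.634 = 26429.1.
Phase 2 runs for 46.6 − 23 = 23.6 years at r = 0.09.
N(46.6) = 26429.1·e^(0.09×23.6) = 26429.1·e^2.124 = 221067.

221000 breeding pairs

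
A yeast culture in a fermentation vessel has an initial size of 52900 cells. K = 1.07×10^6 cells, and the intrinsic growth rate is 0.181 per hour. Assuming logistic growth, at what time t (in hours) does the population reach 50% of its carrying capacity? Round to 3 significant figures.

A = (K − N₀)/N₀ = (1.07×10^6 − 52900)/52900 = 19.227.
Solve 1.07×10^6/(1 + 19.227·e^(−0.181t)) = 535000: 1 + 19.227·e^(−0.181t) = 2, so e^(−0.181t) = 0.0520106.
−0.181·t = ln(0.0520106) = -2.9563, so t = 2.9563/0.181 = 16.333.

16.3 hours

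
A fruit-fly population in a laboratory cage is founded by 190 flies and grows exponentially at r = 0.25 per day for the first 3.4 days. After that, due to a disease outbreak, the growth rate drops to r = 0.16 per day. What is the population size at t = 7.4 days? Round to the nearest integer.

Phase 1: N(3.4) = 190·e^(0.25×3.4) = 190·e^0.85 = 444.533.
Phase 2 runs for 7.4 − 3.4 = 4 days at r = 0.16.
N(7.4) = 444.533·e^(0.16×4) = 444.533·e^0.64 = 843.048.

843 flies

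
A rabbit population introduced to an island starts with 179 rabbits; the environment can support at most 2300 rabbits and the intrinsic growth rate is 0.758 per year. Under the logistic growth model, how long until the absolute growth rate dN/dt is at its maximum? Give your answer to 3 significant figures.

3.26 years

Logistic growth is fastest at N = K/2 = 1150.
A = (K − N₀)/N₀ = 11.849. Set K/(1 + A·e^(−rt)) = K/2 → A·e^(−rt) = 1.
e^(−0.758t) = 1/11.849 = 0.0843942, so t = ln(11.849)/0.758 = 2.4723/0.758 = 3.2616.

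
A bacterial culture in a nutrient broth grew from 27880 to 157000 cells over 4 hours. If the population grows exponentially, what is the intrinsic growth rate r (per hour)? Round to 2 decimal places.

From N(t) = N₀·e^(rt): e^(r·4) = 157000/27880 = 5.6313.
r·4 = ln(5.6313) = 1.7283, so r = 1.7283/4 = 0.43208.

0.43 per hour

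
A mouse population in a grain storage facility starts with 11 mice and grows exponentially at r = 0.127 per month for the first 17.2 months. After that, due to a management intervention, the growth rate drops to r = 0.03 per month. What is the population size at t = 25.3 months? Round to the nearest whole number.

Phase 1: N(17.2) = 11·e^(0.127×17.2) = 11·e^2.184 = 97.7385.
Phase 2 runs for 25.3 − 17.2 = 8.1 months at r = 0.03.
N(25.3) = 97.7385·e^(0.03×8.1) = 97.7385·e^0.243 = 124.623.

125 mice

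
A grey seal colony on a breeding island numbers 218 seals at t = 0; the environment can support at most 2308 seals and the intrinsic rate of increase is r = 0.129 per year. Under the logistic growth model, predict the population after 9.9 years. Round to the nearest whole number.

A = (K − N₀)/N₀ = (2308 − 218)/218 = 9.5872.
N(t) = K/(1 + A·e^(−rt)) = 2308/(1 + 9.5872×e^(−0.129×9.9)).
e^(−1.277) = 0.27884; denominator = 1 + 9.5872×0.27884 = 3.6733.
N = 2308/3.6733 = 628.313.

628 seals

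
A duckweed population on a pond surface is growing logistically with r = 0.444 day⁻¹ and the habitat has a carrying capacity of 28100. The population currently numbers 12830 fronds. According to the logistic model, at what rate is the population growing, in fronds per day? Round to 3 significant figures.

dN/dt = rN(1 − N/K) = 0.444 × 12830 × (1 − 12830/28100).
1 − 12830/28100 = 0.54342; dN/dt = 0.444 × 12830 × 0.54342 = 3095.6.

3100 fronds per day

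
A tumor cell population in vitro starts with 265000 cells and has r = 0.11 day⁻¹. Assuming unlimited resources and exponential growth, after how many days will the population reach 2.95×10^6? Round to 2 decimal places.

Set N₀·e^(rt) = 2.95×10^6: e^(0.11·t) = 2.95×10^6/265000 = 11.132.
0.11·t = ln(11.132) = 2.4098, so t = 2.4098/0.11 = 21.908.

21.91 days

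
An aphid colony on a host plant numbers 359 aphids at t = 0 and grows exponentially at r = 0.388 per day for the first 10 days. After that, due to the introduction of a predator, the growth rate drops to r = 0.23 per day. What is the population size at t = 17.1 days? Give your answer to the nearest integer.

Phase 1: N(10) = 359·e^(0.388×10) = 359·e^3.88 = 17384.3.
Phase 2 runs for 17.1 − 10 = 7.1 days at r = 0.23.
N(17.1) = 17384.3·e^(0.23×7.1) = 17384.3·e^1.633 = 88993.8.

88994 aphids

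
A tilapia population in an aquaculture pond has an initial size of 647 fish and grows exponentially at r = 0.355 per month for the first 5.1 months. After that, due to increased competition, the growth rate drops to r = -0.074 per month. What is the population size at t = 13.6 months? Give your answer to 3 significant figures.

2110 fish

Phase 1: N(5.1) = 647·e^(0.355×5.1) = 647·e^1.81 = 3955.44.
Phase 2 runs for 13.6 − 5.1 = 8.5 months at r = -0.074.
N(13.6) = 3955.44·e^(-0.074×8.5) = 3955.44·e^-0.629 = 2108.74.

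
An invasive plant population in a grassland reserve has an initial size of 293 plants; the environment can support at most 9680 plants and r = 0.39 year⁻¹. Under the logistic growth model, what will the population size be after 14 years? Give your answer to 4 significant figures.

A = (K − N₀)/N₀ = (9680 − 293)/293 = 32.038.
N(t) = K/(1 + A·e^(−rt)) = 9680/(1 + 32.038×e^(−0.39×14)).
e^(−5.46) = 0.0042536; denominator = 1 + 32.038×0.0042536 = 1.1363.
N = 9680/1.1363 = 8519.08.

8519 plants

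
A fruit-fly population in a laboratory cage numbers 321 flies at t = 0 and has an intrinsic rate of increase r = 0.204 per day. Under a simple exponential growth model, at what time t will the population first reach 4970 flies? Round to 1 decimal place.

13.4 days

Set N₀·e^(rt) = 4970: e^(0.204·t) = 4970/321 = 15.483.
0.204·t = ln(15.483) = 2.7397, so t = 2.7397/0.204 = 13.43.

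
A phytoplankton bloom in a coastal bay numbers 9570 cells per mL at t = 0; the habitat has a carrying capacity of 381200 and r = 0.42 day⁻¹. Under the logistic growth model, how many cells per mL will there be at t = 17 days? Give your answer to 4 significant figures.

A = (K − N₀)/N₀ = (381200 − 9570)/9570 = 38.833.
N(t) = K/(1 + A·e^(−rt)) = 381200/(1 + 38.833×e^(−0.42×17)).
e^(−7.14) = 0.00079275; denominator = 1 + 38.833×0.00079275 = 1.0308.
N = 381200/1.0308 = 369815.

369800 cells per mL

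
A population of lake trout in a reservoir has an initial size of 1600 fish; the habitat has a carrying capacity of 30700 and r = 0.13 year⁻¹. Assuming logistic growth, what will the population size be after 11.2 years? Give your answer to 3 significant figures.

5860 fish

A = (K − N₀)/N₀ = (30700 − 1600)/1600 = 18.188.
N(t) = K/(1 + A·e^(−rt)) = 30700/(1 + 18.188×e^(−0.13×11.2)).
e^(−1.456) = 0.23317; denominator = 1 + 18.188×0.23317 = 5.2407.
N = 30700/5.2407 = 5857.97.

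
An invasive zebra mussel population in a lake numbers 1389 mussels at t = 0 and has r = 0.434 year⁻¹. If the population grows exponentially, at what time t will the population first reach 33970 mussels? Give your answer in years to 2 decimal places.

Set N₀·e^(rt) = 33970: e^(0.434·t) = 33970/1389 = 24.456.
0.434·t = ln(24.456) = 3.1969, so t = 3.1969/0.434 = 7.3661.

7.37 years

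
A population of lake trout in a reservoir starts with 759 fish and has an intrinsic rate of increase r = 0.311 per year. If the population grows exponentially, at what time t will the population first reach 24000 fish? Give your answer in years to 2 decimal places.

Set N₀·e^(rt) = 24000: e^(0.311·t) = 24000/759 = 31.621.
0.311·t = ln(31.621) = 3.4538, so t = 3.4538/0.311 = 11.105.

11.11 years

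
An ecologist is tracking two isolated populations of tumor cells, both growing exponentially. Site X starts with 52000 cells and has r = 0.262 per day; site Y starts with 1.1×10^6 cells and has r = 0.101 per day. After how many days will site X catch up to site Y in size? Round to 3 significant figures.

Set 52000·e^(0.262t) = 1.1×10^6·e^(0.101t).
e^((0.262 − 0.101)t) = 1.1×10^6/52000 → e^(0.161·t) = 21.154.
0.161·t = ln(21.154) = 3.0518, so t = 3.0518/0.161 = 18.955.

19.0 days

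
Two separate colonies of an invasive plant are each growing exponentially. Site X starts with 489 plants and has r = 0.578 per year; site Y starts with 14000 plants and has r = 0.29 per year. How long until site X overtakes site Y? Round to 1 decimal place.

11.6 years

Set 489·e^(0.578t) = 14000·e^(0.29t).
e^((0.578 − 0.29)t) = 14000/489 → e^(0.288·t) = 28.63.
0.288·t = ln(28.63) = 3.3545, so t = 3.3545/0.288 = 11.647.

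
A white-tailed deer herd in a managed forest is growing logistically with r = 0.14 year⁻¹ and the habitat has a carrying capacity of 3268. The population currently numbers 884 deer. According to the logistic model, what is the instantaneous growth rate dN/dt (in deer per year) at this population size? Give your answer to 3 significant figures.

dN/dt = rN(1 − N/K) = 0.14 × 884 × (1 − 884/3268).
1 − 884/3268 = 0.7295; dN/dt = 0.14 × 884 × 0.7295 = 90.283.

90.3 deer per year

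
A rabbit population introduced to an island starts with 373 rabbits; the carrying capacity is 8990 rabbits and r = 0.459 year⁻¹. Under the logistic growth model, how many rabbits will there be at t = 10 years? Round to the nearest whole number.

7282 rabbits

A = (K − N₀)/N₀ = (8990 − 373)/373 = 23.102.
N(t) = K/(1 + A·e^(−rt)) = 8990/(1 + 23.102×e^(−0.459×10)).
e^(−4.59) = 0.010153; denominator = 1 + 23.102×0.010153 = 1.2346.
N = 8990/1.2346 = 7282.01.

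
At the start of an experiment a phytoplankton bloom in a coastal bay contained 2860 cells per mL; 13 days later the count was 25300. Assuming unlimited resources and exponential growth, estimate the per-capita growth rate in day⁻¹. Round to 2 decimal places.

0.17 per day

From N(t) = N₀·e^(rt): e^(r·13) = 25300/2860 = 8.8462.
r·13 = ln(8.8462) = 2.18, so r = 2.18/13 = 0.16769.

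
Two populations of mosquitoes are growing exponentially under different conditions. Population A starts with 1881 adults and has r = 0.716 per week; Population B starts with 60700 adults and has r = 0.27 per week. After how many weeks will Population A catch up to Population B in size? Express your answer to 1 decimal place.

7.8 weeks

Set 1881·e^(0.716t) = 60700·e^(0.27t).
e^((0.716 − 0.27)t) = 60700/1881 → e^(0.446·t) = 32.27.
0.446·t = ln(32.27) = 3.4741, so t = 3.4741/0.446 = 7.7896.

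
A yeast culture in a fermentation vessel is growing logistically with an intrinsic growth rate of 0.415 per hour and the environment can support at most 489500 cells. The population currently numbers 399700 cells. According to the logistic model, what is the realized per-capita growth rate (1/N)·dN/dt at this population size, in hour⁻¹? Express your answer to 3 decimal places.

0.076 per hour

(1/N)·dN/dt = r(1 − N/K) = 0.415 × (1 − 399700/489500).
= 0.415 × 0.18345 = 0.076133.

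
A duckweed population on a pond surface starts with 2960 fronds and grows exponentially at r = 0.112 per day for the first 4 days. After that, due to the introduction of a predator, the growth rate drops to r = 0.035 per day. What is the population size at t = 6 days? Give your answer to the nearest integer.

Phase 1: N(4) = 2960·e^(0.112×4) = 2960·e^0.448 = 4632.93.
Phase 2 runs for 6 − 4 = 2 days at r = 0.035.
N(6) = 4632.93·e^(0.035×2) = 4632.93·e^0.07 = 4968.85.

4969 fronds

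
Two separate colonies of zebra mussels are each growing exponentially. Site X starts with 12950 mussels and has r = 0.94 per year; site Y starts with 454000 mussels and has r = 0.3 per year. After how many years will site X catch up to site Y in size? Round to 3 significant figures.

Set 12950·e^(0.94t) = 454000·e^(0.3t).
e^((0.94 − 0.3)t) = 454000/12950 → e^(0.64·t) = 35.058.
0.64·t = ln(35.058) = 3.557, so t = 3.557/0.64 = 5.5578.

5.56 years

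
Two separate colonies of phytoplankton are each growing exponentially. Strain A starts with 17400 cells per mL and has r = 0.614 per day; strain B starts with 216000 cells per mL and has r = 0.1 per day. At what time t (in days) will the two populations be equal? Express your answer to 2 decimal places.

Set 17400·e^(0.614t) = 216000·e^(0.1t).
e^((0.614 − 0.1)t) = 216000/17400 → e^(0.514·t) = 12.414.
0.514·t = ln(12.414) = 2.5188, so t = 2.5188/0.514 = 4.9004.

4.90 days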